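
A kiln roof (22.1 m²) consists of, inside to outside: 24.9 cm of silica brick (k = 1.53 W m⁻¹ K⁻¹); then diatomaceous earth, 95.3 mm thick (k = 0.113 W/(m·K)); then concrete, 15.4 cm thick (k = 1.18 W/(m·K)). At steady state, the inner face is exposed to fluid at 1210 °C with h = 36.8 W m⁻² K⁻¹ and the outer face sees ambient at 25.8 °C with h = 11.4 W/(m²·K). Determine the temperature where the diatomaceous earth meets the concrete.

Resistance network (inner→outer):
  R_conv,in = 1/(hA) = 1/(36.8·22.1) = 0.001230 K/W
  R_silica brick = L/(kA) = 0.249/(1.53·22.1) = 0.007364 K/W
  R_diatomaceous earth = L/(kA) = 0.0953/(0.113·22.1) = 0.03816 K/W
  R_concrete = L/(kA) = 0.154/(1.18·22.1) = 0.005905 K/W
  R_conv,out = 1/(hA) = 1/(11.4·22.1) = 0.003969 K/W
ΣR = 0.001230 + 0.007364 + 0.03816 + 0.005905 + 0.003969 = 0.05663 K/W
Q = ΔT/ΣR = (1210 °C − 25.8 °C)/0.05663 = 20910 W
From the inner boundary to the diatomaceous earth/concrete interface, ΣR_partial = 0.04675 K/W.
T_interface = T_in − Q·ΣR_partial = 1210 °C − (20910)(0.04675) = 232 °C

T = 232 °C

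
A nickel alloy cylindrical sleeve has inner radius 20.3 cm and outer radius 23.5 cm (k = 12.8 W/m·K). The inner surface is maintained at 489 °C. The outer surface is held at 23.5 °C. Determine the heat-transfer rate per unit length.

Q' = 256 kW/m

Q' = 2πk·ΔT/ln(r₂/r₁) = 2π × 12.8 × 465.5 / ln(0.235/0.203) = 2.56×10^5 W/m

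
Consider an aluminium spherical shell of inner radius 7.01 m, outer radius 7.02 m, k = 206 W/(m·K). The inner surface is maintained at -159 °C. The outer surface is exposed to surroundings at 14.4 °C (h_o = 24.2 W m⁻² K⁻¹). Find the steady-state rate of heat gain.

Q = 2600 kW

Series thermal resistances, inner to outer:
  R_aluminium = (1/7.01 − 1/7.02)/(4πk) = 2.032×10^-4/(4π·206) = 7.850×10^-8 K/W
  R_conv,out = 1/(4πr²h) = 1/(4π·7.02²·24.2) = 6.673×10^-5 K/W
ΣR = 7.850×10^-8 + 6.673×10^-5 = 6.681×10^-5 K/W
Q = ΔT/ΣR = (-159 °C − 14.4 °C)/6.681×10^-5 = -2.60×10^6 W
(Negative Q ⇒ heat flows inward; heat gain = 2.60×10^6 W.)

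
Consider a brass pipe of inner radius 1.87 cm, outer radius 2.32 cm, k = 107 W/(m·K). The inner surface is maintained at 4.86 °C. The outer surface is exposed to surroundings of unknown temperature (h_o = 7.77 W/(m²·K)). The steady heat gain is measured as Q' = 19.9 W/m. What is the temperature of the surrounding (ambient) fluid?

Series resistances:
  R'_brass = ln(0.0232/0.0187)/(2πk) = 0.2156/(2π·107) = 3.207×10^-4 m·K/W
  R'_conv,out = 1/(2πr h) = 1/(2π·0.0232·7.77) = 0.8829 m·K/W
ΣR = 0.8832 m·K/W
ΔT = Q'·ΣR = 19.9 × 0.8832 = 17.58 K
Heat flows inward, so T_out = T_in + ΔT = 4.86 + 17.58 = 22.4 °C

T_out = 22.4 °C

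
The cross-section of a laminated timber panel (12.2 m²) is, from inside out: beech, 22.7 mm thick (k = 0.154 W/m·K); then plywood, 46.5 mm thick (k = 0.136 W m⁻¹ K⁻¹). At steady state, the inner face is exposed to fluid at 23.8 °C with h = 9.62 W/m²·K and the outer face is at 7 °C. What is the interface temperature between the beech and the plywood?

T = 16.7 °C

Series thermal resistances, inner to outer:
  R_conv,in = 1/(hA) = 1/(9.62·12.2) = 0.008521 K/W
  R_beech = L/(kA) = 0.0227/(0.154·12.2) = 0.01208 K/W
  R_plywood = L/(kA) = 0.0465/(0.136·12.2) = 0.02803 K/W
ΣR = 0.008521 + 0.01208 + 0.02803 = 0.04863 K/W
Q = ΔT/ΣR = (23.8 °C − 7 °C)/0.04863 = 345.5 W
From the inner boundary to the beech/plywood interface, ΣR_partial = 0.02060 K/W.
T_interface = T_in − Q·ΣR_partial = 23.8 °C − (345.5)(0.02060) = 16.7 °C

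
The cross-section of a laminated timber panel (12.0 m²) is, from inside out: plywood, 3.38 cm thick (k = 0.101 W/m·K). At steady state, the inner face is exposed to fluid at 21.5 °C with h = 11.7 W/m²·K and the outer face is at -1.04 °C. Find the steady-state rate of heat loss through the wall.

Series thermal resistances, inner to outer:
  R_conv,in = 1/(hA) = 1/(11.7·12.0) = 0.007123 K/W
  R_plywood = L/(kA) = 0.0338/(0.101·12.0) = 0.02789 K/W
ΣR = 0.007123 + 0.02789 = 0.03501 K/W
Q = ΔT/ΣR = (21.5 °C − -1.04 °C)/0.03501 = 644 W

Q = 644 W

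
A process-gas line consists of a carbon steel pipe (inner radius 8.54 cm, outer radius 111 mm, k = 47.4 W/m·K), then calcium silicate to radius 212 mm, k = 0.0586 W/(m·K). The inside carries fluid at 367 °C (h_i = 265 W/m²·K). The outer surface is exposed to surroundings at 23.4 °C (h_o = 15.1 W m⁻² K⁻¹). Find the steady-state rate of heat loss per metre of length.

Series thermal resistances, inner to outer:
  R'_conv,in = 1/(2πr h) = 1/(2π·0.0854·265) = 0.007033 m·K/W
  R'_carbon steel = ln(0.111/0.0854)/(2πk) = 0.2622/(2π·47.4) = 8.803×10^-4 m·K/W
  R'_calcium silicate = ln(0.212/0.111)/(2πk) = 0.6471/(2π·0.0586) = 1.757 m·K/W
  R'_conv,out = 1/(2πr h) = 1/(2π·0.212·15.1) = 0.04972 m·K/W
ΣR = 0.007033 + 8.803×10^-4 + 1.757 + 0.04972 = 1.815 m·K/W
Q' = ΔT/ΣR = (367 °C − 23.4 °C)/1.815 = 189 W/m

Q' = 189 W/m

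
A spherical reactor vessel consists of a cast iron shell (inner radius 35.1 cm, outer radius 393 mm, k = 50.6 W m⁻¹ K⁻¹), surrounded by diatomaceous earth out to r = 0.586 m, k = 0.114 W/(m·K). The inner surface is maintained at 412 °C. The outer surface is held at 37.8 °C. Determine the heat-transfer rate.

Q = 639 W

Resistance network (inner→outer):
  R_cast iron = (1/0.351 − 1/0.393)/(4πk) = 0.3045/(4π·50.6) = 4.788×10^-4 K/W
  R_diatomaceous earth = (1/0.393 − 1/0.586)/(4πk) = 0.8380/(4π·0.114) = 0.5850 K/W
ΣR = 4.788×10^-4 + 0.5850 = 0.5855 K/W
Q = ΔT/ΣR = (412 °C − 37.8 °C)/0.5855 = 639 W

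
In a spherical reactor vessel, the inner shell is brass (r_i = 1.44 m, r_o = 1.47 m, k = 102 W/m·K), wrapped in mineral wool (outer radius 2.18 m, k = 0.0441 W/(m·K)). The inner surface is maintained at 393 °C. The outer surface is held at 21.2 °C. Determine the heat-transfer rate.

Treat each layer as a resistance in series:
  R_brass = (1/1.44 − 1/1.47)/(4πk) = 0.01417/(4π·102) = 1.106×10^-5 K/W
  R_mineral wool = (1/1.47 − 1/2.18)/(4πk) = 0.2216/(4π·0.0441) = 0.3998 K/W
ΣR = 1.106×10^-5 + 0.3998 = 0.3998 K/W
Q = ΔT/ΣR = (393 °C − 21.2 °C)/0.3998 = 930 W

Q = 930 W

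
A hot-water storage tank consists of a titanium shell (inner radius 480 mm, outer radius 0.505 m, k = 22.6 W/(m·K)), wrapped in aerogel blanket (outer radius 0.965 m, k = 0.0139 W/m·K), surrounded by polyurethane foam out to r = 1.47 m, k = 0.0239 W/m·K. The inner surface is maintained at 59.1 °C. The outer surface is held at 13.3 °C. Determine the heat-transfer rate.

Series thermal resistances, inner to outer:
  R_titanium = (1/0.480 − 1/0.505)/(4πk) = 0.1031/(4π·22.6) = 3.632×10^-4 K/W
  R_aerogel blanket = (1/0.505 − 1/0.965)/(4πk) = 0.9439/(4π·0.0139) = 5.404 K/W
  R_polyurethane foam = (1/0.965 − 1/1.47)/(4πk) = 0.3560/(4π·0.0239) = 1.185 K/W
ΣR = 3.632×10^-4 + 5.404 + 1.185 = 6.589 K/W
Q = ΔT/ΣR = (59.1 °C − 13.3 °C)/6.589 = 6.95 W

Q = 6.95 W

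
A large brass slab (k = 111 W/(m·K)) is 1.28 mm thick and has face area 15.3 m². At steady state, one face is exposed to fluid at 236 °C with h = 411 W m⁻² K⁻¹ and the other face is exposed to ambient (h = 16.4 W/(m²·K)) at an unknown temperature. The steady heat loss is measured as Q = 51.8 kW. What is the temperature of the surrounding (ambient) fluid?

Series resistances:
  R_conv,in = 1/(hA) = 1/(411·15.3) = 1.590×10^-4 K/W
  R_brass = L/(kA) = 0.00128/(111·15.3) = 7.537×10^-7 K/W
  R_conv,out = 1/(hA) = 1/(16.4·15.3) = 0.003985 K/W
ΣR = 0.004145 K/W
ΔT = Q·ΣR = 51800 × 0.004145 = 214.7 K
Heat flows outward, so T_out = T_in − ΔT = 236 − 214.7 = 21.3 °C

T_out = 21.3 °C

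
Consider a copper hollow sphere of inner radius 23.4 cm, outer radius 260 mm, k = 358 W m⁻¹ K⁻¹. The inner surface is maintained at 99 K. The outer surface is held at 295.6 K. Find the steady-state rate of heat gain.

Q = 2.07×10^6 W

Q = 4πk·ΔT/(1/r₁ − 1/r₂) = 4π × 358 × 196.6 / (1/0.234 − 1/0.260) = 2.07×10^6 W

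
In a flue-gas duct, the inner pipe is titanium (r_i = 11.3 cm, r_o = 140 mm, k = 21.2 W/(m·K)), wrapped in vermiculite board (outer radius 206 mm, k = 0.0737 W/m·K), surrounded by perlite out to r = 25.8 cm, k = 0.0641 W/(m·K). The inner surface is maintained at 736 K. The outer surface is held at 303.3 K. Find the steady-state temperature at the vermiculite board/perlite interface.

T = 477 K

Series thermal resistances, inner to outer:
  R'_titanium = ln(0.140/0.113)/(2πk) = 0.2143/(2π·21.2) = 0.001608 m·K/W
  R'_vermiculite board = ln(0.206/0.140)/(2πk) = 0.3862/(2π·0.0737) = 0.8341 m·K/W
  R'_perlite = ln(0.258/0.206)/(2πk) = 0.2251/(2π·0.0641) = 0.5589 m·K/W
ΣR = 0.001608 + 0.8341 + 0.5589 = 1.395 m·K/W
Q' = ΔT/ΣR = (736 K − 303.3 K)/1.395 = 310.2 W/m
From the inner boundary to the vermiculite board/perlite interface, ΣR_partial = 0.8357 m·K/W.
T_interface = T_in − Q'·ΣR_partial = 736 K − (310.2)(0.8357) = 477 K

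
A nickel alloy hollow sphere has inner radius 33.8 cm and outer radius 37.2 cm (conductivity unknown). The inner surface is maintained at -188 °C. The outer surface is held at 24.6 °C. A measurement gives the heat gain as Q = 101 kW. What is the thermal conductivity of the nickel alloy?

ΣR = ΔT/Q = |-188 − 24.6|/1.01×10^5 = 0.002105 K/W
(1/r₁−1/r₂)/(4πk) = 0.002105 ⇒ k = 0.2704/(4π·0.002105) = 10.2 W/m·K

k = 10.2 W/m·K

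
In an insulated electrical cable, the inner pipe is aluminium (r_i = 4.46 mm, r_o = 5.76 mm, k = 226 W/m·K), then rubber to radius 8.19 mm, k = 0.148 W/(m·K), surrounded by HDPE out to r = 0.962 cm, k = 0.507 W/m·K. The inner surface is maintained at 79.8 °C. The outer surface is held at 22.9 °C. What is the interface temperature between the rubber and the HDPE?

Series thermal resistances, inner to outer:
  R'_aluminium = ln(0.00576/0.00446)/(2πk) = 0.2558/(2π·226) = 1.801×10^-4 m·K/W
  R'_rubber = ln(0.00819/0.00576)/(2πk) = 0.3520/(2π·0.148) = 0.3785 m·K/W
  R'_HDPE = ln(0.00962/0.00819)/(2πk) = 0.1609/(2π·0.507) = 0.05052 m·K/W
ΣR = 1.801×10^-4 + 0.3785 + 0.05052 = 0.4292 m·K/W
Q' = ΔT/ΣR = (79.8 °C − 22.9 °C)/0.4292 = 132.6 W/m
From the inner boundary to the rubber/HDPE interface, ΣR_partial = 0.3787 m·K/W.
T_interface = T_in − Q'·ΣR_partial = 79.8 °C − (132.6)(0.3787) = 29.6 °C

T = 29.6 °C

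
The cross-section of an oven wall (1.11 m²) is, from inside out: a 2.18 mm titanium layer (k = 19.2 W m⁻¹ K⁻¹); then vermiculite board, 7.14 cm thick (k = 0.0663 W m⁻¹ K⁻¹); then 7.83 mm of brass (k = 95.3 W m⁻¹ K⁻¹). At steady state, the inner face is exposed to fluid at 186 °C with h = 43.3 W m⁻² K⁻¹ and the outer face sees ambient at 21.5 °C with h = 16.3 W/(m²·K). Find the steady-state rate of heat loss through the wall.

Q = 157 W

Resistance network (inner→outer):
  R_conv,in = 1/(hA) = 1/(43.3·1.11) = 0.02081 K/W
  R_titanium = L/(kA) = 0.00218/(19.2·1.11) = 1.023×10^-4 K/W
  R_vermiculite board = L/(kA) = 0.0714/(0.0663·1.11) = 0.9702 K/W
  R_brass = L/(kA) = 0.00783/(95.3·1.11) = 7.402×10^-5 K/W
  R_conv,out = 1/(hA) = 1/(16.3·1.11) = 0.05527 K/W
ΣR = 0.02081 + 1.023×10^-4 + 0.9702 + 7.402×10^-5 + 0.05527 = 1.046 K/W
Q = ΔT/ΣR = (186 °C − 21.5 °C)/1.046 = 157 W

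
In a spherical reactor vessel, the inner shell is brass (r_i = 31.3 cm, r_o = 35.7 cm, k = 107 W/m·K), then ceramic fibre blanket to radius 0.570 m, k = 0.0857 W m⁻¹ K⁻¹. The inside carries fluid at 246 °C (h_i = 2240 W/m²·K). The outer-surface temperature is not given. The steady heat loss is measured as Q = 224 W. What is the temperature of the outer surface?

Series resistances:
  R_conv,in = 1/(4πr²h) = 1/(4π·0.313²·2240) = 3.626×10^-4 K/W
  R_brass = (1/0.313 − 1/0.357)/(4πk) = 0.3938/(4π·107) = 2.929×10^-4 K/W
  R_ceramic fibre blanket = (1/0.357 − 1/0.570)/(4πk) = 1.047/(4π·0.0857) = 0.9720 K/W
ΣR = 0.9726 K/W
ΔT = Q·ΣR = 224 × 0.9726 = 217.9 K
Heat flows outward, so T_out = T_in − ΔT = 246 − 217.9 = 28.1 °C

T_out = 28.1 °C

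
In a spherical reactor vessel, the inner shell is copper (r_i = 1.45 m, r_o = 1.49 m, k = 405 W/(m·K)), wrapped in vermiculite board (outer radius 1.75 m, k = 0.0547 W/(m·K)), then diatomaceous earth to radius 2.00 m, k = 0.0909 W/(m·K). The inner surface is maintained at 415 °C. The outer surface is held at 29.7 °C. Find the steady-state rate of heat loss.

Q = 1860 W

Resistance network (inner→outer):
  R_copper = (1/1.45 − 1/1.49)/(4πk) = 0.01851/(4π·405) = 3.638×10^-6 K/W
  R_vermiculite board = (1/1.49 − 1/1.75)/(4πk) = 0.09971/(4π·0.0547) = 0.1451 K/W
  R_diatomaceous earth = (1/1.75 − 1/2.00)/(4πk) = 0.07143/(4π·0.0909) = 0.06253 K/W
ΣR = 3.638×10^-6 + 0.1451 + 0.06253 = 0.2076 K/W
Q = ΔT/ΣR = (415 °C − 29.7 °C)/0.2076 = 1860 W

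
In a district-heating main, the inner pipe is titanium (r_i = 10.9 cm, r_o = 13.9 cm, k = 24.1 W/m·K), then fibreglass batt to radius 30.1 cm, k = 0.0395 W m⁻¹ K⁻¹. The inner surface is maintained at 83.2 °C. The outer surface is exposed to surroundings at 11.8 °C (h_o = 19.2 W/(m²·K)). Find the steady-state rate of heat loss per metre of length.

Q' = 22.7 W/m

Treat each layer as a resistance in series:
  R'_titanium = ln(0.139/0.109)/(2πk) = 0.2431/(2π·24.1) = 0.001606 m·K/W
  R'_fibreglass batt = ln(0.301/0.139)/(2πk) = 0.7726/(2π·0.0395) = 3.113 m·K/W
  R'_conv,out = 1/(2πr h) = 1/(2π·0.301·19.2) = 0.02754 m·K/W
ΣR = 0.001606 + 3.113 + 0.02754 = 3.142 m·K/W
Q' = ΔT/ΣR = (83.2 °C − 11.8 °C)/3.142 = 22.7 W/m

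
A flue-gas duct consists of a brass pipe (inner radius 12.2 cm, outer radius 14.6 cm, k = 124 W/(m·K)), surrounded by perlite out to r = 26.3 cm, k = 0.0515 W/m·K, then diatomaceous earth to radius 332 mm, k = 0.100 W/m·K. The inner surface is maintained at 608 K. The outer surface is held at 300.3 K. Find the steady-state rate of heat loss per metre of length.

Q' = 141 W/m

Resistance network (inner→outer):
  R'_brass = ln(0.146/0.122)/(2πk) = 0.1796/(2π·124) = 2.305×10^-4 m·K/W
  R'_perlite = ln(0.263/0.146)/(2πk) = 0.5885/(2π·0.0515) = 1.819 m·K/W
  R'_diatomaceous earth = ln(0.332/0.263)/(2πk) = 0.2330/(2π·0.100) = 0.3708 m·K/W
ΣR = 2.305×10^-4 + 1.819 + 0.3708 = 2.190 m·K/W
Q' = ΔT/ΣR = (608 K − 300.3 K)/2.190 = 141 W/m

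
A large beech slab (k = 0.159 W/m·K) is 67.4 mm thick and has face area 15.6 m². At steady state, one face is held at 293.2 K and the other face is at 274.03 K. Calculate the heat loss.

Q = 705 W

Q = kA·ΔT/L = 0.159 × 15.6 × |293.2 K − 274.03 K| / 0.0674 = 705 W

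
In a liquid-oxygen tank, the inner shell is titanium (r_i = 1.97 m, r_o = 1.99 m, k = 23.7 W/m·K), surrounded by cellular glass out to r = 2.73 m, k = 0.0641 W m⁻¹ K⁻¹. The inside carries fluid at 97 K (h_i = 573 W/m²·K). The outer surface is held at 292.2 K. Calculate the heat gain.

Q = 1150 W

Treat each layer as a resistance in series:
  R_conv,in = 1/(4πr²h) = 1/(4π·1.97²·573) = 3.579×10^-5 K/W
  R_titanium = (1/1.97 − 1/1.99)/(4πk) = 0.005102/(4π·23.7) = 1.713×10^-5 K/W
  R_cellular glass = (1/1.99 − 1/2.73)/(4πk) = 0.1362/(4π·0.0641) = 0.1691 K/W
ΣR = 3.579×10^-5 + 1.713×10^-5 + 0.1691 = 0.1692 K/W
Q = ΔT/ΣR = (97 K − 292.2 K)/0.1692 = -1150 W
(Negative Q ⇒ heat flows inward; heat gain = 1150 W.)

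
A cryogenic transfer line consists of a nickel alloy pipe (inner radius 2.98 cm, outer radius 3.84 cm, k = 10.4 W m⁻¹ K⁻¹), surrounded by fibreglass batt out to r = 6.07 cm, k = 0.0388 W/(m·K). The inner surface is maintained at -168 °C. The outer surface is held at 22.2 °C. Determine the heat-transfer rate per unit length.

Q' = 101 W/m

Series thermal resistances, inner to outer:
  R'_nickel alloy = ln(0.0384/0.0298)/(2πk) = 0.2535/(2π·10.4) = 0.003880 m·K/W
  R'_fibreglass batt = ln(0.0607/0.0384)/(2πk) = 0.4579/(2π·0.0388) = 1.878 m·K/W
ΣR = 0.003880 + 1.878 = 1.882 m·K/W
Q' = ΔT/ΣR = (-168 °C − 22.2 °C)/1.882 = -101 W/m
(Negative Q' ⇒ heat flows inward; heat gain = 101 W/m.)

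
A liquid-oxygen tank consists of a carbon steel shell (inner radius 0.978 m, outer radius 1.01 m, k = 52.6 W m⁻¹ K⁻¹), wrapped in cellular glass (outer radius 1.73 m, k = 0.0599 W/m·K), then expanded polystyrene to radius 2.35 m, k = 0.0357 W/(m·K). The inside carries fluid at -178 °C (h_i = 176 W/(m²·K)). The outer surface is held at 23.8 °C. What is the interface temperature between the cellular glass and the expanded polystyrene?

Resistance network (inner→outer):
  R_conv,in = 1/(4πr²h) = 1/(4π·0.978²·176) = 4.727×10^-4 K/W
  R_carbon steel = (1/0.978 − 1/1.01)/(4πk) = 0.03240/(4π·52.6) = 4.901×10^-5 K/W
  R_cellular glass = (1/1.01 − 1/1.73)/(4πk) = 0.4121/(4π·0.0599) = 0.5474 K/W
  R_expanded polystyrene = (1/1.73 − 1/2.35)/(4πk) = 0.1525/(4π·0.0357) = 0.3399 K/W
ΣR = 4.727×10^-4 + 4.901×10^-5 + 0.5474 + 0.3399 = 0.8878 K/W
Q = ΔT/ΣR = (-178 °C − 23.8 °C)/0.8878 = -227.3 W
From the inner boundary to the cellular glass/expanded polystyrene interface, ΣR_partial = 0.5479 K/W.
T_interface = T_in − Q·ΣR_partial = -178 °C − (-227.3)(0.5479) = -53.5 °C

T = -53.5 °C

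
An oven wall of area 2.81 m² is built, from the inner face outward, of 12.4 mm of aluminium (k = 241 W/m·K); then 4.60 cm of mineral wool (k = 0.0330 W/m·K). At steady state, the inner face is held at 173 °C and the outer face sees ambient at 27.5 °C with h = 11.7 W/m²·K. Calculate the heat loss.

Q = 276 W

Treat each layer as a resistance in series:
  R_aluminium = L/(kA) = 0.0124/(241·2.81) = 1.831×10^-5 K/W
  R_mineral wool = L/(kA) = 0.0460/(0.0330·2.81) = 0.4961 K/W
  R_conv,out = 1/(hA) = 1/(11.7·2.81) = 0.03042 K/W
ΣR = 1.831×10^-5 + 0.4961 + 0.03042 = 0.5265 K/W
Q = ΔT/ΣR = (173 °C − 27.5 °C)/0.5265 = 276 W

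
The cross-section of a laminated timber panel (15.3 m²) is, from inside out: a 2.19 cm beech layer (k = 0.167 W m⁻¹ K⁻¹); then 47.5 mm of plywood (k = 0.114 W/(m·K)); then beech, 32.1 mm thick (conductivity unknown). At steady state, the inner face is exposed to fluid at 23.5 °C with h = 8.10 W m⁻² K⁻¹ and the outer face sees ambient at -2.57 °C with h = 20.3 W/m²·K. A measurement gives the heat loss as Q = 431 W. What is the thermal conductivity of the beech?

ΣR = ΔT/Q = |23.5 − -2.57|/431 = 0.06049 K/W
Known resistances:
  R_conv,in = 1/(hA) = 1/(8.10·15.3) = 0.008069 K/W
  R_beech = L/(kA) = 0.0219/(0.167·15.3) = 0.008571 K/W
  R_plywood = L/(kA) = 0.0475/(0.114·15.3) = 0.02723 K/W
  R_conv,out = 1/(hA) = 1/(20.3·15.3) = 0.003220 K/W
R_beech = ΣR − ΣR_known = 0.06049 − 0.04709 = 0.01340 K/W
L/(kA) = 0.01340 ⇒ k = 0.0321/(0.01340·15.3) = 0.157 W/m·K

k = 0.157 W/m·K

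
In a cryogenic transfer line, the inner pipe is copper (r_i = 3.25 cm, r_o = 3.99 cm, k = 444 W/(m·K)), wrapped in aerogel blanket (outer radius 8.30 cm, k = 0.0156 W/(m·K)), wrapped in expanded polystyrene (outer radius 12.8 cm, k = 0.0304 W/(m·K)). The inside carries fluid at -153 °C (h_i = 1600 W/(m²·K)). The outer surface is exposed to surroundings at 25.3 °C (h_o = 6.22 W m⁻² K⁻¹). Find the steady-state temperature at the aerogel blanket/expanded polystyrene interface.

Resistance network (inner→outer):
  R'_conv,in = 1/(2πr h) = 1/(2π·0.0325·1600) = 0.003061 m·K/W
  R'_copper = ln(0.0399/0.0325)/(2πk) = 0.2051/(2π·444) = 7.353×10^-5 m·K/W
  R'_aerogel blanket = ln(0.0830/0.0399)/(2πk) = 0.7325/(2π·0.0156) = 7.473 m·K/W
  R'_expanded polystyrene = ln(0.128/0.0830)/(2πk) = 0.4332/(2π·0.0304) = 2.268 m·K/W
  R'_conv,out = 1/(2πr h) = 1/(2π·0.128·6.22) = 0.1999 m·K/W
ΣR = 0.003061 + 7.353×10^-5 + 7.473 + 2.268 + 0.1999 = 9.944 m·K/W
Q' = ΔT/ΣR = (-153 °C − 25.3 °C)/9.944 = -17.93 W/m
From the inner boundary to the aerogel blanket/expanded polystyrene interface, ΣR_partial = 7.476 m·K/W.
T_interface = T_in − Q'·ΣR_partial = -153 °C − (-17.93)(7.476) = -19.0 °C

T = -19.0 °C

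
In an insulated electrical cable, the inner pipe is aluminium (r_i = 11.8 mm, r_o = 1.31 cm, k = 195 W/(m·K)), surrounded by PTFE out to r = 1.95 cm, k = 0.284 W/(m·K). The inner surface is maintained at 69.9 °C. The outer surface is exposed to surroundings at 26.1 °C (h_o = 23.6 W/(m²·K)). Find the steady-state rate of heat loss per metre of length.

Resistance network (inner→outer):
  R'_aluminium = ln(0.0131/0.0118)/(2πk) = 0.1045/(2π·195) = 8.530×10^-5 m·K/W
  R'_PTFE = ln(0.0195/0.0131)/(2πk) = 0.3978/(2π·0.284) = 0.2229 m·K/W
  R'_conv,out = 1/(2πr h) = 1/(2π·0.0195·23.6) = 0.3458 m·K/W
ΣR = 8.530×10^-5 + 0.2229 + 0.3458 = 0.5688 m·K/W
Q' = ΔT/ΣR = (69.9 °C − 26.1 °C)/0.5688 = 77.0 W/m

Q' = 77.0 W/m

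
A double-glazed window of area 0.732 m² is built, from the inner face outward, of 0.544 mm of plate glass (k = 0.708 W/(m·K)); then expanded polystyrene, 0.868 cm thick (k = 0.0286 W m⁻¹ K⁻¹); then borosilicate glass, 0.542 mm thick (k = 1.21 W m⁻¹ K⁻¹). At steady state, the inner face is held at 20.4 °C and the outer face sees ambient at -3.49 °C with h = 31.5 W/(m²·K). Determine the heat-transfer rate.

Treat each layer as a resistance in series:
  R_plate glass = L/(kA) = 5.44×10^-4/(0.708·0.732) = 0.001050 K/W
  R_expanded polystyrene = L/(kA) = 0.00868/(0.0286·0.732) = 0.4146 K/W
  R_borosilicate glass = L/(kA) = 5.42×10^-4/(1.21·0.732) = 6.119×10^-4 K/W
  R_conv,out = 1/(hA) = 1/(31.5·0.732) = 0.04337 K/W
ΣR = 0.001050 + 0.4146 + 6.119×10^-4 + 0.04337 = 0.4596 K/W
Q = ΔT/ΣR = (20.4 °C − -3.49 °C)/0.4596 = 52.0 W

Q = 52.0 W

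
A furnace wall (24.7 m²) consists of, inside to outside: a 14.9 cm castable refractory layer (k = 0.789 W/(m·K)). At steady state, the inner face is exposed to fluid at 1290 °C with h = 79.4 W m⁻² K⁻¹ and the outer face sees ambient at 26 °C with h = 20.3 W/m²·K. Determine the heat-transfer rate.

Series thermal resistances, inner to outer:
  R_conv,in = 1/(hA) = 1/(79.4·24.7) = 5.099×10^-4 K/W
  R_castable refractory = L/(kA) = 0.149/(0.789·24.7) = 0.007646 K/W
  R_conv,out = 1/(hA) = 1/(20.3·24.7) = 0.001994 K/W
ΣR = 5.099×10^-4 + 0.007646 + 0.001994 = 0.01015 K/W
Q = ΔT/ΣR = (1290 °C − 26 °C)/0.01015 = 1.25×10^5 W

Q = 125 kW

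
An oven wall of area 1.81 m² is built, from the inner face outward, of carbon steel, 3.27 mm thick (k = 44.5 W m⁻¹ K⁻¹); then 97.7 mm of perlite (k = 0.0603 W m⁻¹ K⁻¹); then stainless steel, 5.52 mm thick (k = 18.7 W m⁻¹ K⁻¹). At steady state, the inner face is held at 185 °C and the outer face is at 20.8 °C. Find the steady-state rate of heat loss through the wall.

Series thermal resistances, inner to outer:
  R_carbon steel = L/(kA) = 0.00327/(44.5·1.81) = 4.060×10^-5 K/W
  R_perlite = L/(kA) = 0.0977/(0.0603·1.81) = 0.8952 K/W
  R_stainless steel = L/(kA) = 0.00552/(18.7·1.81) = 1.631×10^-4 K/W
ΣR = 4.060×10^-5 + 0.8952 + 1.631×10^-4 = 0.8954 K/W
Q = ΔT/ΣR = (185 °C − 20.8 °C)/0.8954 = 183 W

Q = 183 W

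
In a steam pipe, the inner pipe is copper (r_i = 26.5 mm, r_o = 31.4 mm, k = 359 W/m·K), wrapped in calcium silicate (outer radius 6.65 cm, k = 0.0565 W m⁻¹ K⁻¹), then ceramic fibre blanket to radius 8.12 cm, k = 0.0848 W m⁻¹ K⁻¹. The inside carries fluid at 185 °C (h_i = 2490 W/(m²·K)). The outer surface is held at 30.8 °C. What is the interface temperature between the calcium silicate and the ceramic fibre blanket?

T = 54.0 °C

Resistance network (inner→outer):
  R'_conv,in = 1/(2πr h) = 1/(2π·0.0265·2490) = 0.002412 m·K/W
  R'_copper = ln(0.0314/0.0265)/(2πk) = 0.1697/(2π·359) = 7.522×10^-5 m·K/W
  R'_calcium silicate = ln(0.0665/0.0314)/(2πk) = 0.7504/(2π·0.0565) = 2.114 m·K/W
  R'_ceramic fibre blanket = ln(0.0812/0.0665)/(2πk) = 0.1997/(2π·0.0848) = 0.3748 m·K/W
ΣR = 0.002412 + 7.522×10^-5 + 2.114 + 0.3748 = 2.491 m·K/W
Q' = ΔT/ΣR = (185 °C − 30.8 °C)/2.491 = 61.90 W/m
From the inner boundary to the calcium silicate/ceramic fibre blanket interface, ΣR_partial = 2.116 m·K/W.
T_interface = T_in − Q'·ΣR_partial = 185 °C − (61.90)(2.116) = 54.0 °C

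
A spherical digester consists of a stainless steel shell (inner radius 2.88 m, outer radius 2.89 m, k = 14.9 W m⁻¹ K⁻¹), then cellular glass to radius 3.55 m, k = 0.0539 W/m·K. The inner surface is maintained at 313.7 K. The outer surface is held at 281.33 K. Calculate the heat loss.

Q = 341 W

Resistance network (inner→outer):
  R_stainless steel = (1/2.88 − 1/2.89)/(4πk) = 0.001201/(4π·14.9) = 6.417×10^-6 K/W
  R_cellular glass = (1/2.89 − 1/3.55)/(4πk) = 0.06433/(4π·0.0539) = 0.09498 K/W
ΣR = 6.417×10^-6 + 0.09498 = 0.09499 K/W
Q = ΔT/ΣR = (313.7 K − 281.33 K)/0.09499 = 341 W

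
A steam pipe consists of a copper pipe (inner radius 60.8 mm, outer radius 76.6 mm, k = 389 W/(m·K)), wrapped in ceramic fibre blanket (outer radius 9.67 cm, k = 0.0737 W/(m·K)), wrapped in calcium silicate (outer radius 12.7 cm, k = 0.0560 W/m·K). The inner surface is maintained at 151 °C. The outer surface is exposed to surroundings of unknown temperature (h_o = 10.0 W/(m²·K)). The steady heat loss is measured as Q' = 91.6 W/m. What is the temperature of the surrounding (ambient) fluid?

Series resistances:
  R'_copper = ln(0.0766/0.0608)/(2πk) = 0.2310/(2π·389) = 9.451×10^-5 m·K/W
  R'_ceramic fibre blanket = ln(0.0967/0.0766)/(2πk) = 0.2330/(2π·0.0737) = 0.5032 m·K/W
  R'_calcium silicate = ln(0.127/0.0967)/(2πk) = 0.2726/(2π·0.0560) = 0.7747 m·K/W
  R'_conv,out = 1/(2πr h) = 1/(2π·0.127·10.0) = 0.1253 m·K/W
ΣR = 1.403 m·K/W
ΔT = Q'·ΣR = 91.6 × 1.403 = 128.5 K
Heat flows outward, so T_out = T_in − ΔT = 151 − 128.5 = 22.5 °C

T_out = 22.5 °C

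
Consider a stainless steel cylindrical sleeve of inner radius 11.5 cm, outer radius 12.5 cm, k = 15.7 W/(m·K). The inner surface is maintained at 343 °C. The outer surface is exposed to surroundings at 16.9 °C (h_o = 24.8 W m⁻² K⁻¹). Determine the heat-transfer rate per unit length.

Treat each layer as a resistance in series:
  R'_stainless steel = ln(0.125/0.115)/(2πk) = 0.08338/(2π·15.7) = 8.453×10^-4 m·K/W
  R'_conv,out = 1/(2πr h) = 1/(2π·0.125·24.8) = 0.05134 m·K/W
ΣR = 8.453×10^-4 + 0.05134 = 0.05219 m·K/W
Q' = ΔT/ΣR = (343 °C − 16.9 °C)/0.05219 = 6250 W/m

Q' = 6.25 kW/m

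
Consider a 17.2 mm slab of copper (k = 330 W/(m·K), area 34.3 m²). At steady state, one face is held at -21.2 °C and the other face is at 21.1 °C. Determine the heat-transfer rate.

Q = kA·ΔT/L = 330 × 34.3 × |-21.2 °C − 21.1 °C| / 0.0172 = 2.78×10^7 W

Q = 2.78×10^7 W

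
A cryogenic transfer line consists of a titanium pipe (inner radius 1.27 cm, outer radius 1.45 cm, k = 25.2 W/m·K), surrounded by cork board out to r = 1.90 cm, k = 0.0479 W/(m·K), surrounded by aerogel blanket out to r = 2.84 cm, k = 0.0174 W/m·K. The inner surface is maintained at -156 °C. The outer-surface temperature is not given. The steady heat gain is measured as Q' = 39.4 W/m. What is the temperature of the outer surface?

T_out = 24.3 °C

Series resistances:
  R'_titanium = ln(0.0145/0.0127)/(2πk) = 0.1325/(2π·25.2) = 8.371×10^-4 m·K/W
  R'_cork board = ln(0.0190/0.0145)/(2πk) = 0.2703/(2π·0.0479) = 0.8981 m·K/W
  R'_aerogel blanket = ln(0.0284/0.0190)/(2πk) = 0.4020/(2π·0.0174) = 3.677 m·K/W
ΣR = 4.575 m·K/W
ΔT = Q'·ΣR = 39.4 × 4.575 = 180.3 K
Heat flows inward, so T_out = T_in + ΔT = -156 + 180.3 = 24.3 °C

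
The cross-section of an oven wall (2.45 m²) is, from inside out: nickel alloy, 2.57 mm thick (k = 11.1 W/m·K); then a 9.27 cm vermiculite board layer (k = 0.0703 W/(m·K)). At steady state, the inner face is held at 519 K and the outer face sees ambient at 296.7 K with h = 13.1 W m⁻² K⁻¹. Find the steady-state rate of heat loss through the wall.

Q = 390 W

Resistance network (inner→outer):
  R_nickel alloy = L/(kA) = 0.00257/(11.1·2.45) = 9.450×10^-5 K/W
  R_vermiculite board = L/(kA) = 0.0927/(0.0703·2.45) = 0.5382 K/W
  R_conv,out = 1/(hA) = 1/(13.1·2.45) = 0.03116 K/W
ΣR = 9.450×10^-5 + 0.5382 + 0.03116 = 0.5695 K/W
Q = ΔT/ΣR = (519 K − 296.7 K)/0.5695 = 390 W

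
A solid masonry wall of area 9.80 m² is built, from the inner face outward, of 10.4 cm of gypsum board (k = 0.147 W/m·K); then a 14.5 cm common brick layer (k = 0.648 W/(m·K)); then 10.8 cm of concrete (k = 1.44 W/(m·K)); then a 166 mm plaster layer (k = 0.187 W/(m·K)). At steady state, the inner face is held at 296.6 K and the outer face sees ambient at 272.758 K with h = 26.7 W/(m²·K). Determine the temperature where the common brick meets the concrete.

Series thermal resistances, inner to outer:
  R_gypsum board = L/(kA) = 0.104/(0.147·9.80) = 0.07219 K/W
  R_common brick = L/(kA) = 0.145/(0.648·9.80) = 0.02283 K/W
  R_concrete = L/(kA) = 0.108/(1.44·9.80) = 0.007653 K/W
  R_plaster = L/(kA) = 0.166/(0.187·9.80) = 0.09058 K/W
  R_conv,out = 1/(hA) = 1/(26.7·9.80) = 0.003822 K/W
ΣR = 0.07219 + 0.02283 + 0.007653 + 0.09058 + 0.003822 = 0.1971 K/W
Q = ΔT/ΣR = (296.6 K − 272.758 K)/0.1971 = 121.0 W
From the inner boundary to the common brick/concrete interface, ΣR_partial = 0.09502 K/W.
T_interface = T_in − Q·ΣR_partial = 296.6 K − (121.0)(0.09502) = 285.1 K

T = 285.1 K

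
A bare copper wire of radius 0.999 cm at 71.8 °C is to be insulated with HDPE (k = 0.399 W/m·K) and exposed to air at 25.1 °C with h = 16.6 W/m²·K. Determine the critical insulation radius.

For a cylinder, r_cr = k_ins/h = 0.399/16.6 = 0.0240 m = 2.40 cm

r_cr = 2.40 cm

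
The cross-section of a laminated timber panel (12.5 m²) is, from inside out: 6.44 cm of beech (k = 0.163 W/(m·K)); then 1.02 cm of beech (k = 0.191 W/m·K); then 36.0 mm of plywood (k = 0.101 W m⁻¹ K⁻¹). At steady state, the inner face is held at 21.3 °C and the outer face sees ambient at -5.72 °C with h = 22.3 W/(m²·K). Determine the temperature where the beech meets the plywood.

T = 7.04 °C

Resistance network (inner→outer):
  R_beech = L/(kA) = 0.0644/(0.163·12.5) = 0.03161 K/W
  R_beech = L/(kA) = 0.0102/(0.191·12.5) = 0.004272 K/W
  R_plywood = L/(kA) = 0.0360/(0.101·12.5) = 0.02851 K/W
  R_conv,out = 1/(hA) = 1/(22.3·12.5) = 0.003587 K/W
ΣR = 0.03161 + 0.004272 + 0.02851 + 0.003587 = 0.06798 K/W
Q = ΔT/ΣR = (21.3 °C − -5.72 °C)/0.06798 = 397.5 W
From the inner boundary to the beech/plywood interface, ΣR_partial = 0.03588 K/W.
T_interface = T_in − Q·ΣR_partial = 21.3 °C − (397.5)(0.03588) = 7.04 °C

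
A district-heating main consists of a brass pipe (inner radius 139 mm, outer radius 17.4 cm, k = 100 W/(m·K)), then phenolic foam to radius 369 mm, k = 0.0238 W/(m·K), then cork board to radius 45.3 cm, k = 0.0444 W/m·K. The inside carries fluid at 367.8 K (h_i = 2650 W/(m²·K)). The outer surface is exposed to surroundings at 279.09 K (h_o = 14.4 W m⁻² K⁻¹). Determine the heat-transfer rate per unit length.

Resistance network (inner→outer):
  R'_conv,in = 1/(2πr h) = 1/(2π·0.139·2650) = 4.321×10^-4 m·K/W
  R'_brass = ln(0.174/0.139)/(2πk) = 0.2246/(2π·100) = 3.574×10^-4 m·K/W
  R'_phenolic foam = ln(0.369/0.174)/(2πk) = 0.7517/(2π·0.0238) = 5.027 m·K/W
  R'_cork board = ln(0.453/0.369)/(2πk) = 0.2051/(2π·0.0444) = 0.7352 m·K/W
  R'_conv,out = 1/(2πr h) = 1/(2π·0.453·14.4) = 0.02440 m·K/W
ΣR = 4.321×10^-4 + 3.574×10^-4 + 5.027 + 0.7352 + 0.02440 = 5.787 m·K/W
Q' = ΔT/ΣR = (367.8 K − 279.09 K)/5.787 = 15.3 W/m

Q' = 15.3 W/m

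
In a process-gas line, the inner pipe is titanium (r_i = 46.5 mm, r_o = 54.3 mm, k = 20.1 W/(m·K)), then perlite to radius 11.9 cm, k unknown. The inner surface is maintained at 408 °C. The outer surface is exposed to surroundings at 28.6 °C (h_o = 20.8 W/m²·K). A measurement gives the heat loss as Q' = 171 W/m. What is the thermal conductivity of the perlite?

k = 0.0580 W/m·K

ΣR = ΔT/Q' = |408 − 28.6|/171 = 2.219 m·K/W
Known resistances:
  R'_titanium = ln(0.0543/0.0465)/(2πk) = 0.1551/(2π·20.1) = 0.001228 m·K/W
  R'_conv,out = 1/(2πr h) = 1/(2π·0.119·20.8) = 0.06430 m·K/W
R_perlite = ΣR − ΣR_known = 2.219 − 0.06553 = 2.153 m·K/W
ln(r₂/r₁)/(2πk) = 2.153 ⇒ k = 0.7846/(2π·2.153) = 0.0580 W/m·K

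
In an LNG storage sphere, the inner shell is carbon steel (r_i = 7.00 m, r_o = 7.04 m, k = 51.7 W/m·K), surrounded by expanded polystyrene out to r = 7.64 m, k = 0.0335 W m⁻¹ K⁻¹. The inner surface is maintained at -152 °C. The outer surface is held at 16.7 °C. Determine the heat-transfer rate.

Series thermal resistances, inner to outer:
  R_carbon steel = (1/7.00 − 1/7.04)/(4πk) = 8.117×10^-4/(4π·51.7) = 1.249×10^-6 K/W
  R_expanded polystyrene = (1/7.04 − 1/7.64)/(4πk) = 0.01116/(4π·0.0335) = 0.02650 K/W
ΣR = 1.249×10^-6 + 0.02650 = 0.02650 K/W
Q = ΔT/ΣR = (-152 °C − 16.7 °C)/0.02650 = -6370 W
(Negative Q ⇒ heat flows inward; heat gain = 6370 W.)

Q = 6370 W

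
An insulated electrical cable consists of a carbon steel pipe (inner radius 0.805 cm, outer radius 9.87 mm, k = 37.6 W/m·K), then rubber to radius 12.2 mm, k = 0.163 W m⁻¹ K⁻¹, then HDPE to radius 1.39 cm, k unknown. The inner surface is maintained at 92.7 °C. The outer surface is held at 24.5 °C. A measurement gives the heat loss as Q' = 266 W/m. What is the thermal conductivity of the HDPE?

k = 0.427 W/m·K

ΣR = ΔT/Q' = |92.7 − 24.5|/266 = 0.2564 m·K/W
Known resistances:
  R'_carbon steel = ln(0.00987/0.00805)/(2πk) = 0.2038/(2π·37.6) = 8.628×10^-4 m·K/W
  R'_rubber = ln(0.0122/0.00987)/(2πk) = 0.2119/(2π·0.163) = 0.2069 m·K/W
R_HDPE = ΣR − ΣR_known = 0.2564 − 0.2078 = 0.04860 m·K/W
ln(r₂/r₁)/(2πk) = 0.04860 ⇒ k = 0.1305/(2π·0.04860) = 0.427 W/m·K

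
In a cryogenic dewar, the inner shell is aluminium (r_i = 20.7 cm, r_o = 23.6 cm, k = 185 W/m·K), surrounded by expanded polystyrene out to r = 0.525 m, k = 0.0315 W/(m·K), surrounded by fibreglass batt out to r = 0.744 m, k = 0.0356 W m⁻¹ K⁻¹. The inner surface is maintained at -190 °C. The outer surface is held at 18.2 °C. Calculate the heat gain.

Q = 29.1 W

Series thermal resistances, inner to outer:
  R_aluminium = (1/0.207 − 1/0.236)/(4πk) = 0.5936/(4π·185) = 2.553×10^-4 K/W
  R_expanded polystyrene = (1/0.236 − 1/0.525)/(4πk) = 2.333/(4π·0.0315) = 5.893 K/W
  R_fibreglass batt = (1/0.525 − 1/0.744)/(4πk) = 0.5607/(4π·0.0356) = 1.253 K/W
ΣR = 2.553×10^-4 + 5.893 + 1.253 = 7.146 K/W
Q = ΔT/ΣR = (-190 °C − 18.2 °C)/7.146 = -29.1 W
(Negative Q ⇒ heat flows inward; heat gain = 29.1 W.)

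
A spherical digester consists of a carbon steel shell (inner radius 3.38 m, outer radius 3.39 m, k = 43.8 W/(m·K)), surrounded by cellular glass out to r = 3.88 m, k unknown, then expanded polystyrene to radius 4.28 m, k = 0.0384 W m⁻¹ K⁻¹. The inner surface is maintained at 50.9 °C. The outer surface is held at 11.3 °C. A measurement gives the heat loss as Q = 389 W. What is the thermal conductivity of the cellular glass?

ΣR = ΔT/Q = |50.9 − 11.3|/389 = 0.1018 K/W
Known resistances:
  R_carbon steel = (1/3.38 − 1/3.39)/(4πk) = 8.727×10^-4/(4π·43.8) = 1.586×10^-6 K/W
  R_expanded polystyrene = (1/3.88 − 1/4.28)/(4πk) = 0.02409/(4π·0.0384) = 0.04992 K/W
R_cellular glass = ΣR − ΣR_known = 0.1018 − 0.04992 = 0.05188 K/W
(1/r₁−1/r₂)/(4πk) = 0.05188 ⇒ k = 0.03725/(4π·0.05188) = 0.0571 W/m·K

k = 0.0571 W/m·K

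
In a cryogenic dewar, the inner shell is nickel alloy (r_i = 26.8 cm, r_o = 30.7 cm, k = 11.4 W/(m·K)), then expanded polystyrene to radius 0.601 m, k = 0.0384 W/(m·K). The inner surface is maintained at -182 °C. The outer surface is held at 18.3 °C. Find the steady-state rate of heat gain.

Treat each layer as a resistance in series:
  R_nickel alloy = (1/0.268 − 1/0.307)/(4πk) = 0.4740/(4π·11.4) = 0.003309 K/W
  R_expanded polystyrene = (1/0.307 − 1/0.601)/(4πk) = 1.593/(4π·0.0384) = 3.302 K/W
ΣR = 0.003309 + 3.302 = 3.305 K/W
Q = ΔT/ΣR = (-182 °C − 18.3 °C)/3.305 = -60.6 W
(Negative Q ⇒ heat flows inward; heat gain = 60.6 W.)

Q = 60.6 W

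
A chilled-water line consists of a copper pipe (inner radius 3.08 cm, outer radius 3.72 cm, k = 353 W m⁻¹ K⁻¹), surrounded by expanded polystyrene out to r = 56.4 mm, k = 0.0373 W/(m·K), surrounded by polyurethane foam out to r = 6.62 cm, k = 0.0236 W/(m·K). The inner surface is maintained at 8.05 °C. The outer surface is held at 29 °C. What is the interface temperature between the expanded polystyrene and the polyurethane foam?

T = 21.1 °C

Resistance network (inner→outer):
  R'_copper = ln(0.0372/0.0308)/(2πk) = 0.1888/(2π·353) = 8.512×10^-5 m·K/W
  R'_expanded polystyrene = ln(0.0564/0.0372)/(2πk) = 0.4162/(2π·0.0373) = 1.776 m·K/W
  R'_polyurethane foam = ln(0.0662/0.0564)/(2πk) = 0.1602/(2π·0.0236) = 1.080 m·K/W
ΣR = 8.512×10^-5 + 1.776 + 1.080 = 2.856 m·K/W
Q' = ΔT/ΣR = (8.05 °C − 29 °C)/2.856 = -7.335 W/m
From the inner boundary to the expanded polystyrene/polyurethane foam interface, ΣR_partial = 1.776 m·K/W.
T_interface = T_in − Q'·ΣR_partial = 8.05 °C − (-7.335)(1.776) = 21.1 °C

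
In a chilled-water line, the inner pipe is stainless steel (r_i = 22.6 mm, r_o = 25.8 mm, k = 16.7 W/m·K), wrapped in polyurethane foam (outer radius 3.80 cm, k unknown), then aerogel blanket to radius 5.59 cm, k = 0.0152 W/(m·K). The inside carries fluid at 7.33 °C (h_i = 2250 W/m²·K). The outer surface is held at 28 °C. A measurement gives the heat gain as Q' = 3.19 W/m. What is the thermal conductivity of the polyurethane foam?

ΣR = ΔT/Q' = |7.33 − 28|/3.19 = 6.480 m·K/W
Known resistances:
  R'_conv,in = 1/(2πr h) = 1/(2π·0.0226·2250) = 0.003130 m·K/W
  R'_stainless steel = ln(0.0258/0.0226)/(2πk) = 0.1324/(2π·16.7) = 0.001262 m·K/W
  R'_aerogel blanket = ln(0.0559/0.0380)/(2πk) = 0.3860/(2π·0.0152) = 4.041 m·K/W
R_polyurethane foam = ΣR − ΣR_known = 6.480 − 4.045 = 2.435 m·K/W
ln(r₂/r₁)/(2πk) = 2.435 ⇒ k = 0.3872/(2π·2.435) = 0.0253 W/m·K

k = 0.0253 W/m·K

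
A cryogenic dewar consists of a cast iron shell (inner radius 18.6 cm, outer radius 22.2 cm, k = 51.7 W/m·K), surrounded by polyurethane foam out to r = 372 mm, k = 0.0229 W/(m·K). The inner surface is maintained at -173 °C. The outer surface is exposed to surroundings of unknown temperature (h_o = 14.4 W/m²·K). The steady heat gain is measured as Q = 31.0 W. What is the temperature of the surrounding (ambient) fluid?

Series resistances:
  R_cast iron = (1/0.186 − 1/0.222)/(4πk) = 0.8718/(4π·51.7) = 0.001342 K/W
  R_polyurethane foam = (1/0.222 − 1/0.372)/(4πk) = 1.816/(4π·0.0229) = 6.312 K/W
  R_conv,out = 1/(4πr²h) = 1/(4π·0.372²·14.4) = 0.03993 K/W
ΣR = 6.353 K/W
ΔT = Q·ΣR = 31.0 × 6.353 = 196.9 K
Heat flows inward, so T_out = T_in + ΔT = -173 + 196.9 = 23.9 °C

T_out = 23.9 °C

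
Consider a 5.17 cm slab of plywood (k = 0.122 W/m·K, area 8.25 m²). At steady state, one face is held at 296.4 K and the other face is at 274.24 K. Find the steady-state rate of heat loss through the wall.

Q = 431 W

Q = kA·ΔT/L = 0.122 × 8.25 × |296.4 K − 274.24 K| / 0.0517 = 431 W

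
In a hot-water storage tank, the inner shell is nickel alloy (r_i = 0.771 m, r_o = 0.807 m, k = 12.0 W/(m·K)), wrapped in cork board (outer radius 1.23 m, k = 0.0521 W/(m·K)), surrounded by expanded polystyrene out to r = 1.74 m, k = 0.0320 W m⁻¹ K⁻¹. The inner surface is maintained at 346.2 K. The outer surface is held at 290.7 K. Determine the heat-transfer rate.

Treat each layer as a resistance in series:
  R_nickel alloy = (1/0.771 − 1/0.807)/(4πk) = 0.05786/(4π·12.0) = 3.837×10^-4 K/W
  R_cork board = (1/0.807 − 1/1.23)/(4πk) = 0.4261/(4π·0.0521) = 0.6509 K/W
  R_expanded polystyrene = (1/1.23 − 1/1.74)/(4πk) = 0.2383/(4π·0.0320) = 0.5926 K/W
ΣR = 3.837×10^-4 + 0.6509 + 0.5926 = 1.244 K/W
Q = ΔT/ΣR = (346.2 K − 290.7 K)/1.244 = 44.6 W

Q = 44.6 W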